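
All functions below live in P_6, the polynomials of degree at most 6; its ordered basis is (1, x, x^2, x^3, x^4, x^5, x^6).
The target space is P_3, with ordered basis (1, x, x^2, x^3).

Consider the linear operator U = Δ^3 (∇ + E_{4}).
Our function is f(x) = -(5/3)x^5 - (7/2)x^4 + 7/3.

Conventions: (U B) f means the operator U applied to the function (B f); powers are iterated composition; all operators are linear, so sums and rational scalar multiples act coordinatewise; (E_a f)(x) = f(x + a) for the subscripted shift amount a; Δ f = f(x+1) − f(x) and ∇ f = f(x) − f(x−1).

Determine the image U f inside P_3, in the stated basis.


∇ f = -(25/3)x^4 + (8/3)x^3 + (13/3)x^2 - (17/3)x + 11/6
E_{4} f = -(5/3)x^5 - (221/6)x^4 - (968/3)x^3 - (4208/3)x^2 - (9088/3)x - 7801/3
(∇ + E_{4}) f = -(5/3)x^5 - (271/6)x^4 - 320x^3 - (4195/3)x^2 - 3035x - 5197/2
Δ (∇ + E_{4}) f = -(25/3)x^4 - (592/3)x^3 - (3743/3)x^2 - (11837/3)x - 28801/6
Δ Δ (∇ + E_{4}) f = -(100/3)x^3 - 642x^2 - (9362/3)x - 5399
Δ Δ Δ (∇ + E_{4}) f = -100x^2 - 1384x - 3796

the image equals g(x) = -100x^2 - 1384x - 3796


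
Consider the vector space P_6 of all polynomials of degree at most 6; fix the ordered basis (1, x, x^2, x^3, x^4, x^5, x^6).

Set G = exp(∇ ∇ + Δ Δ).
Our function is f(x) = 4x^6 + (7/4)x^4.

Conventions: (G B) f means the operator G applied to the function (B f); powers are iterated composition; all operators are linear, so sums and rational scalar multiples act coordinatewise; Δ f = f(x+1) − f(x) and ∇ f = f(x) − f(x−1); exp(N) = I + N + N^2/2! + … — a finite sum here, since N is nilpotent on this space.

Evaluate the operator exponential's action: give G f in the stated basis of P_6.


order-1 term: 240x^4 + 1722x^2 + 545
order-2 term: 2880x^2 + 6804
order-3 term: 3840
the series for exp(∇ ∇ + Δ Δ) f terminates at order 3
exp(∇ ∇ + Δ Δ) f = 4x^6 + (967/4)x^4 + 4602x^2 + 11189

g(x) = 4x^6 + (967/4)x^4 + 4602x^2 + 11189


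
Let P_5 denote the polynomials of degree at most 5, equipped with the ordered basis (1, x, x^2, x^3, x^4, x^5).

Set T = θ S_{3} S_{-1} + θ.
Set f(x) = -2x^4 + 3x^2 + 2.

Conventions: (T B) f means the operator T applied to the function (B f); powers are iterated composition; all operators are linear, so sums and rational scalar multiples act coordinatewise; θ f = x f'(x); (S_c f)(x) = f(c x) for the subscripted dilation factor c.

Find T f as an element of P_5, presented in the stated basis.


the result is g(x) = -656x^4 + 60x^2

S_{-1} f = -2x^4 + 3x^2 + 2
S_{3} S_{-1} f = -162x^4 + 27x^2 + 2
θ S_{3} S_{-1} f = -648x^4 + 54x^2
θ f = -8x^4 + 6x^2
(θ S_{3} S_{-1} + θ) f = -656x^4 + 60x^2


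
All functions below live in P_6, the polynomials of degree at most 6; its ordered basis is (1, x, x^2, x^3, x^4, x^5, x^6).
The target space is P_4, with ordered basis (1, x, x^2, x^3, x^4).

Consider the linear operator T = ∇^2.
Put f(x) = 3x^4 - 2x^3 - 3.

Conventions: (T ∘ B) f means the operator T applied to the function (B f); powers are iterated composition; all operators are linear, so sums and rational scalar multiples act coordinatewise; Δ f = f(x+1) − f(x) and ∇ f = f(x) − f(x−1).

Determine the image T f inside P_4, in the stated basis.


∇ f = 12x^3 - 24x^2 + 18x - 5
∇ ∇ f = 36x^2 - 84x + 54

g(x) = 36x^2 - 84x + 54


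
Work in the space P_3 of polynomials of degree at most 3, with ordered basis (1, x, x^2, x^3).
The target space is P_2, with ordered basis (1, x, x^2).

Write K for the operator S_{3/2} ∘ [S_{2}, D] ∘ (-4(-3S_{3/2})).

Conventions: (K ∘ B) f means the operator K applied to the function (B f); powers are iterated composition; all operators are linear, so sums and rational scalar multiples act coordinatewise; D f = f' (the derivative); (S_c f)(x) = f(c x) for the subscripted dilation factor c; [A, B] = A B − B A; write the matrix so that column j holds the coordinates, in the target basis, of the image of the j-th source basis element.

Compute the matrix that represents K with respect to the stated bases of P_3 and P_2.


image of 1: 0
image of x: -18
image of x^2: -162x
image of x^3: -(2187/2)x^2
each image's coordinates form column j of the matrix

the matrix is [[0, -18, 0, 0]; [0, 0, -162, 0]; [0, 0, 0, -2187/2]] (rows listed top to bottom)


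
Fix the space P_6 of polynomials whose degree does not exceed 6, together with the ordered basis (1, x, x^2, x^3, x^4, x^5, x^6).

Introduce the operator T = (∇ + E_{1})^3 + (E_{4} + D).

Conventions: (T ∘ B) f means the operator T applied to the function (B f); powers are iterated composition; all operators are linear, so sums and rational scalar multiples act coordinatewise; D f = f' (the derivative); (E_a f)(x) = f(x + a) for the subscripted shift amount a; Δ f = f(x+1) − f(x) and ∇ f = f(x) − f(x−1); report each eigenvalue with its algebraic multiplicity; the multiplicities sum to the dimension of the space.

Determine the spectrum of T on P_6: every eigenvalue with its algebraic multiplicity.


λ = 2 (multiplicity 7)

image of 1: 2
image of x: 2x + 11
image of x^2: 2x^2 + 22x + 40
image of x^3: 2x^3 + 33x^2 + 120x + 118
image of x^4: 2x^4 + 44x^3 + 240x^2 + 472x + 352
image of x^5: 2x^5 + 55x^4 + 400x^3 + 1180x^2 + 1760x + 1510
image of x^6: 2x^6 + 66x^5 + 600x^4 + 2360x^3 + 5280x^2 + 9060x + 4480
the matrix is upper triangular; its diagonal is (2, 2, 2, 2, 2, 2, 2)
for a triangular matrix the eigenvalues are the diagonal entries, with algebraic multiplicity their repetition count


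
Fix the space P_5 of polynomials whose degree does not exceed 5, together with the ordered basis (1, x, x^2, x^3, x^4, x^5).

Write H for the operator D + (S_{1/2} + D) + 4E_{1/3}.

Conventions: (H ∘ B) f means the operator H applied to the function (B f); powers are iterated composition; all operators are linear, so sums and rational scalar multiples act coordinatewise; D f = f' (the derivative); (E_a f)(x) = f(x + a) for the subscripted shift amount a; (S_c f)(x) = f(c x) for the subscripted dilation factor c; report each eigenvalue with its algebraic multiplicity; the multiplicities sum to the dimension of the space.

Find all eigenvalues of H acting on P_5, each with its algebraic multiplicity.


image of 1: 5
image of x: (9/2)x + 10/3
image of x^2: (17/4)x^2 + (20/3)x + 4/9
image of x^3: (33/8)x^3 + 10x^2 + (4/3)x + 4/27
image of x^4: (65/16)x^4 + (40/3)x^3 + (8/3)x^2 + (16/27)x + 4/81
image of x^5: (129/32)x^5 + (50/3)x^4 + (40/9)x^3 + (40/27)x^2 + (20/81)x + 4/243
the matrix is upper triangular; its diagonal is (5, 9/2, 17/4, 33/8, 65/16, 129/32)
for a triangular matrix the eigenvalues are the diagonal entries, with algebraic multiplicity their repetition count

λ = 129/32 (multiplicity 1), λ = 65/16 (multiplicity 1), λ = 33/8 (multiplicity 1), λ = 17/4 (multiplicity 1), λ = 9/2 (multiplicity 1), λ = 5 (multiplicity 1)


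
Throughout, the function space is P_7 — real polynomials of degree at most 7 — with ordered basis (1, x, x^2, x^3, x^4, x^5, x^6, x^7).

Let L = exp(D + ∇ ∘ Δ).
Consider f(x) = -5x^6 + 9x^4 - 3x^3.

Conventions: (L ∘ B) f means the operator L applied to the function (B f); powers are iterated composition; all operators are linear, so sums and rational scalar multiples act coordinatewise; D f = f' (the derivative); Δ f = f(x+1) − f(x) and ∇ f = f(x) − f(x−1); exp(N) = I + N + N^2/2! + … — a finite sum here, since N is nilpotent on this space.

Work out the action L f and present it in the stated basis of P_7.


order-1 term: -30x^5 - 150x^4 + 36x^3 - 51x^2 - 18x + 8
order-2 term: -75x^4 - 600x^3 - 846x^2 - 93x - 210
order-3 term: -100x^3 - 900x^2 - 1764x - 645
order-4 term: -75x^2 - 600x - 891
order-5 term: -30x - 150
order-6 term: -5
the series for exp(D + ∇ ∘ Δ) f terminates at order 6
exp(D + ∇ ∘ Δ) f = -5x^6 - 30x^5 - 216x^4 - 667x^3 - 1872x^2 - 2505x - 1893

g(x) = -5x^6 - 30x^5 - 216x^4 - 667x^3 - 1872x^2 - 2505x - 1893


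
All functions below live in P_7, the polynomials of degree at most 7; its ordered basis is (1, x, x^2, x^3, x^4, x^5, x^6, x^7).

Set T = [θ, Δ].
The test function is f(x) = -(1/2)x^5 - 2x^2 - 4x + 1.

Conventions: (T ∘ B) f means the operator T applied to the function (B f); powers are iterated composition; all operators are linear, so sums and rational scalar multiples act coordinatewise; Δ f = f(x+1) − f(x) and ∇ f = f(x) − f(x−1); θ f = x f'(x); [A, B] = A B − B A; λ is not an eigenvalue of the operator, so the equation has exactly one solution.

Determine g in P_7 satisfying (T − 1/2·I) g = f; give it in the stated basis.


write g with unknown coordinates in the stated basis and equate coefficients in (T − 1/2·I) g = f
solving from the highest basis element down gives g = x^5 - 10x^4 + 40x^3 - 56x^2 - 48x + 148
check: T g = -5x^4 + 20x^3 - 30x^2 - 28x + 75
so T g − 1/2·g = -(1/2)x^5 - 2x^2 - 4x + 1 = f ✓

g(x) = x^5 - 10x^4 + 40x^3 - 56x^2 - 48x + 148


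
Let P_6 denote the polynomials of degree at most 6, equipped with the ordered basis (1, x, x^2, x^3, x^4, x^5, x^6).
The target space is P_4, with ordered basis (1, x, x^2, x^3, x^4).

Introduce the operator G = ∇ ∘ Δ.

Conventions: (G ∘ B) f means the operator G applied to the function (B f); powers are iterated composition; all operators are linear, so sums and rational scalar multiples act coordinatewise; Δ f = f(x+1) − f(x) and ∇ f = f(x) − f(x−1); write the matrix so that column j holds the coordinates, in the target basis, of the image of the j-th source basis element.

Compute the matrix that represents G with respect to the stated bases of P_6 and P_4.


image of 1: 0
image of x: 0
image of x^2: 2
image of x^3: 6x
image of x^4: 12x^2 + 2
image of x^5: 20x^3 + 10x
image of x^6: 30x^4 + 30x^2 + 2
each image's coordinates form column j of the matrix

the matrix is [[0, 0, 2, 0, 2, 0, 2]; [0, 0, 0, 6, 0, 10, 0]; [0, 0, 0, 0, 12, 0, 30]; [0, 0, 0, 0, 0, 20, 0]; [0, 0, 0, 0, 0, 0, 30]] (rows listed top to bottom)


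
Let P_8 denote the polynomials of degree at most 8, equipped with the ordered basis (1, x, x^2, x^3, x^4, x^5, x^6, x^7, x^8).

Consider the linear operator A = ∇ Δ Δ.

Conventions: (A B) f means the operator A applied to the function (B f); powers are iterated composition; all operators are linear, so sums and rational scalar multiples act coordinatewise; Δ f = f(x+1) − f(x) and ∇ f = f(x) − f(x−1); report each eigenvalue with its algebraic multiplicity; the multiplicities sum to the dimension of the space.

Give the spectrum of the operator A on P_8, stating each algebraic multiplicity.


λ = 0 (multiplicity 9)

image of 1: 0
image of x: 0
image of x^2: 0
image of x^3: 6
image of x^4: 24x + 12
image of x^5: 60x^2 + 60x + 30
image of x^6: 120x^3 + 180x^2 + 180x + 60
image of x^7: 210x^4 + 420x^3 + 630x^2 + 420x + 126
image of x^8: 336x^5 + 840x^4 + 1680x^3 + 1680x^2 + 1008x + 252
the matrix is upper triangular; its diagonal is (0, 0, 0, 0, 0, 0, 0, 0, 0)
for a triangular matrix the eigenvalues are the diagonal entries, with algebraic multiplicity their repetition count


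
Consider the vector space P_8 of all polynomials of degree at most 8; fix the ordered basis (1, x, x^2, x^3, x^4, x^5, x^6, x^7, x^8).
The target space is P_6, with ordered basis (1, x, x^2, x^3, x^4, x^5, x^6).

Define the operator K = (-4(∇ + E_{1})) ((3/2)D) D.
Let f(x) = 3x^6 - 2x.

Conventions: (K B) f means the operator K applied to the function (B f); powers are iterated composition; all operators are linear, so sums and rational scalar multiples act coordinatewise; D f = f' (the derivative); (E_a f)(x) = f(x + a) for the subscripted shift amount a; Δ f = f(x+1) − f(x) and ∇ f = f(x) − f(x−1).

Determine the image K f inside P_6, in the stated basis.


D f = 18x^5 - 2
D D f = 90x^4
((3/2)D) D f = 135x^4
∇ ((3/2)D) D f = 540x^3 - 810x^2 + 540x - 135
E_{1} ((3/2)D) D f = 135x^4 + 540x^3 + 810x^2 + 540x + 135
(∇ + E_{1}) ((3/2)D) D f = 135x^4 + 1080x^3 + 1080x
(-4(∇ + E_{1})) ((3/2)D) D f = -540x^4 - 4320x^3 - 4320x

the result is g(x) = -540x^4 - 4320x^3 - 4320x


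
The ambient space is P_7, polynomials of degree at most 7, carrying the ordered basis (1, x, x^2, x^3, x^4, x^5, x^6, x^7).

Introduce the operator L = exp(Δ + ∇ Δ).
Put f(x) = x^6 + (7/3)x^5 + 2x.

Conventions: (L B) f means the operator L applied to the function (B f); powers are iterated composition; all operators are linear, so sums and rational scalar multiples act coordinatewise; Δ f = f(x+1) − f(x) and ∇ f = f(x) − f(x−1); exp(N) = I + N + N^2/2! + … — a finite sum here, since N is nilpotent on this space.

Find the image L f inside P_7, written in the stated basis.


order-1 term: 6x^5 + (170/3)x^4 + 90x^3 + (205/3)x^2 + 41x + 22/3
order-2 term: 15x^4 + (610/3)x^3 + 675x^2 + (1895/3)x + 256
order-3 term: 20x^3 + (880/3)x^2 + 1080x + 2905/3
order-4 term: 15x^2 + (575/3)x + 495
order-5 term: 6x + 142/3
order-6 term: 1
the series for exp(Δ + ∇ Δ) f terminates at order 6
exp(Δ + ∇ Δ) f = x^6 + (25/3)x^5 + (215/3)x^4 + (940/3)x^3 + (3155/3)x^2 + (5857/3)x + 1775

the result is g(x) = x^6 + (25/3)x^5 + (215/3)x^4 + (940/3)x^3 + (3155/3)x^2 + (5857/3)x + 1775


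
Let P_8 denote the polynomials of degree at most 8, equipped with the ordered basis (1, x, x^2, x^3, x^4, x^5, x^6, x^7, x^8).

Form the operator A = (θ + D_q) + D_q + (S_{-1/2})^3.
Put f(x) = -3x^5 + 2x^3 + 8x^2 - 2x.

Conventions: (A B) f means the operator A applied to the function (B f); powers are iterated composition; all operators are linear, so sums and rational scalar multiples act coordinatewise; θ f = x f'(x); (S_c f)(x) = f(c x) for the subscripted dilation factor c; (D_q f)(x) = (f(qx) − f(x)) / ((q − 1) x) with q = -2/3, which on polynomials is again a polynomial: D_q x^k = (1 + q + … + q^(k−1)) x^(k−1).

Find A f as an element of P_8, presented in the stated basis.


θ f = -15x^5 + 6x^3 + 16x^2 - 2x
D_q f = -(55/27)x^4 + (14/9)x^2 + (8/3)x - 2
(θ + D_q) f = -15x^5 - (55/27)x^4 + 6x^3 + (158/9)x^2 + (2/3)x - 2
D_q f = -(55/27)x^4 + (14/9)x^2 + (8/3)x - 2
S_{-1/2} f = (3/32)x^5 - (1/4)x^3 + 2x^2 + x
S_{-1/2} S_{-1/2} f = -(3/1024)x^5 + (1/32)x^3 + (1/2)x^2 - (1/2)x
S_{-1/2} S_{-1/2} S_{-1/2} f = (3/32768)x^5 - (1/256)x^3 + (1/8)x^2 + (1/4)x
((θ + D_q) + D_q + (S_{-1/2})^3) f = -(491517/32768)x^5 - (110/27)x^4 + (1535/256)x^3 + (1385/72)x^2 + (43/12)x - 4

the result is g(x) = -(491517/32768)x^5 - (110/27)x^4 + (1535/256)x^3 + (1385/72)x^2 + (43/12)x - 4


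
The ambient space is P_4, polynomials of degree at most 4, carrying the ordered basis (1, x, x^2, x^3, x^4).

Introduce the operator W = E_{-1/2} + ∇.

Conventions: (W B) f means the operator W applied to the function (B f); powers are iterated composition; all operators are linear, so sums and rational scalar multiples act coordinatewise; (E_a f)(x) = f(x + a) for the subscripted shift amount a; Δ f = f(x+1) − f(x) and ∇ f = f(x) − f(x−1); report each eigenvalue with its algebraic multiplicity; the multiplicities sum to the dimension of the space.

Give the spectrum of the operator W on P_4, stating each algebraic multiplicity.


λ = 1 (multiplicity 5)

image of 1: 1
image of x: x + 1/2
image of x^2: x^2 + x - 3/4
image of x^3: x^3 + (3/2)x^2 - (9/4)x + 7/8
image of x^4: x^4 + 2x^3 - (9/2)x^2 + (7/2)x - 15/16
the matrix is upper triangular; its diagonal is (1, 1, 1, 1, 1)
for a triangular matrix the eigenvalues are the diagonal entries, with algebraic multiplicity their repetition count


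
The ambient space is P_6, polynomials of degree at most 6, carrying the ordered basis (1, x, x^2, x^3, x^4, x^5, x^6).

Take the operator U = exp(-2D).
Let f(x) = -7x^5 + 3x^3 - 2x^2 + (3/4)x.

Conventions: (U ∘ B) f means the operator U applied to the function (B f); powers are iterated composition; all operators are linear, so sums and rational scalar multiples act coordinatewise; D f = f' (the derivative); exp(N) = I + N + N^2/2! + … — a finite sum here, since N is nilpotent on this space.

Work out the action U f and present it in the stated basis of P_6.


order-1 term: 70x^4 - 18x^2 + 8x - 3/2
order-2 term: -280x^3 + 36x - 8
order-3 term: 560x^2 - 24
order-4 term: -560x
order-5 term: 224
the series for exp(-2D) f terminates at order 5
exp(-2D) f = -7x^5 + 70x^4 - 277x^3 + 540x^2 - (2061/4)x + 381/2

the result is g(x) = -7x^5 + 70x^4 - 277x^3 + 540x^2 - (2061/4)x + 381/2


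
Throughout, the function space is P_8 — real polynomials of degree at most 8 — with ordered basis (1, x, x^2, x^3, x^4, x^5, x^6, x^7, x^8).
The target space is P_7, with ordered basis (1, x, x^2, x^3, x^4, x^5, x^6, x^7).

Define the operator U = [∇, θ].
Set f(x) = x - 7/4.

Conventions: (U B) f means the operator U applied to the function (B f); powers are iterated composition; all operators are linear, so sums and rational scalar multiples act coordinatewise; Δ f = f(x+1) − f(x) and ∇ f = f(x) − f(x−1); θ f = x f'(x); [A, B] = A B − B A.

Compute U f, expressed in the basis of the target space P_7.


the result is g(x) = 1

θ f = x
∇ θ f = 1
∇ f = 1
θ ∇ f = 0
[∇, θ] f = 1


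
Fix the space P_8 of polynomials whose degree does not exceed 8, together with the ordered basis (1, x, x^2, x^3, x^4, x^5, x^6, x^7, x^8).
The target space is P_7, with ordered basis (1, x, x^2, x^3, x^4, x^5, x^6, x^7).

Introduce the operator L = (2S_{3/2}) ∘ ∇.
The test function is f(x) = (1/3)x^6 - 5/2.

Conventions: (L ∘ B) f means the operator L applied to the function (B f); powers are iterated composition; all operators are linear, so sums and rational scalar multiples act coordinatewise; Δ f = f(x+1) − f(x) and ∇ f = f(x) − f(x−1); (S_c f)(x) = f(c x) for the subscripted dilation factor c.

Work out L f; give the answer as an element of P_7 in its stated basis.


g(x) = (243/8)x^5 - (405/8)x^4 + 45x^3 - (45/2)x^2 + 6x - 2/3

∇ f = 2x^5 - 5x^4 + (20/3)x^3 - 5x^2 + 2x - 1/3
S_{3/2} ∇ f = (243/16)x^5 - (405/16)x^4 + (45/2)x^3 - (45/4)x^2 + 3x - 1/3
(2S_{3/2}) ∇ f = (243/8)x^5 - (405/8)x^4 + 45x^3 - (45/2)x^2 + 6x - 2/3


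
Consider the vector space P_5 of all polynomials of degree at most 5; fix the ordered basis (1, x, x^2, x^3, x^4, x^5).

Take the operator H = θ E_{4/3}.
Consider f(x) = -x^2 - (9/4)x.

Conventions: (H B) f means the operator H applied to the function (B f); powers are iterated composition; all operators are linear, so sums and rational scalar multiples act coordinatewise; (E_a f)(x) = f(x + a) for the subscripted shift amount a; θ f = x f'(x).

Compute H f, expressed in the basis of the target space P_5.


E_{4/3} f = -x^2 - (59/12)x - 43/9
θ E_{4/3} f = -2x^2 - (59/12)x

the result is g(x) = -2x^2 - (59/12)x


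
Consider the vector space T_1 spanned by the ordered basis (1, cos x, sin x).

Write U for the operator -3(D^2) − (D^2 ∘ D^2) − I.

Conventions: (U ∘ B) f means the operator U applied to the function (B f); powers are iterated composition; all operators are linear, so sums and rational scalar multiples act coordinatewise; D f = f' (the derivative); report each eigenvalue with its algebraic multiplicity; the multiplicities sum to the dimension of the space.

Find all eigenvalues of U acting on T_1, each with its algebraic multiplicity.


image of 1: -1
image of cos x: cos x
image of sin x: sin x
the matrix is diagonal; its diagonal is (-1, 1, 1)
for a triangular matrix the eigenvalues are the diagonal entries, with algebraic multiplicity their repetition count

λ = -1 (multiplicity 1), λ = 1 (multiplicity 2)


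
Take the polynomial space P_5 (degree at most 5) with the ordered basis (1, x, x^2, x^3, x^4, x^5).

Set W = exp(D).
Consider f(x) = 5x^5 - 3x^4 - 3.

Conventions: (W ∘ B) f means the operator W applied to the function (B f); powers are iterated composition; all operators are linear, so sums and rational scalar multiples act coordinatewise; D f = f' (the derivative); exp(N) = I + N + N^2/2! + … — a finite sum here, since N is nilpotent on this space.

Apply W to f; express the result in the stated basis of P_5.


order-1 term: 25x^4 - 12x^3
order-2 term: 50x^3 - 18x^2
order-3 term: 50x^2 - 12x
order-4 term: 25x - 3
order-5 term: 5
the series for exp(D) f terminates at order 5
exp(D) f = 5x^5 + 22x^4 + 38x^3 + 32x^2 + 13x - 1

the image equals g(x) = 5x^5 + 22x^4 + 38x^3 + 32x^2 + 13x - 1


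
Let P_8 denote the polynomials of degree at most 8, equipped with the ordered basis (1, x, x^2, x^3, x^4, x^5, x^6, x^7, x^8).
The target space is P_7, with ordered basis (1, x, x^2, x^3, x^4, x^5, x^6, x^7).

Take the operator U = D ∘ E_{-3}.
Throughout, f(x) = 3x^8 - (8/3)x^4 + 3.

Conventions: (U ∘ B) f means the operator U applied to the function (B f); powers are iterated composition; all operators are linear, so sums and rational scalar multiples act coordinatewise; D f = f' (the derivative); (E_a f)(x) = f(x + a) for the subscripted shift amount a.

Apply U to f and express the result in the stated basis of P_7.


the result is g(x) = 24x^7 - 504x^6 + 4536x^5 - 22680x^4 + (204088/3)x^3 - 122376x^2 + 122184x - 52200

E_{-3} f = 3x^8 - 72x^7 + 756x^6 - 4536x^5 + (51022/3)x^4 - 40792x^3 + 61092x^2 - 52200x + 19470
D E_{-3} f = 24x^7 - 504x^6 + 4536x^5 - 22680x^4 + (204088/3)x^3 - 122376x^2 + 122184x - 52200


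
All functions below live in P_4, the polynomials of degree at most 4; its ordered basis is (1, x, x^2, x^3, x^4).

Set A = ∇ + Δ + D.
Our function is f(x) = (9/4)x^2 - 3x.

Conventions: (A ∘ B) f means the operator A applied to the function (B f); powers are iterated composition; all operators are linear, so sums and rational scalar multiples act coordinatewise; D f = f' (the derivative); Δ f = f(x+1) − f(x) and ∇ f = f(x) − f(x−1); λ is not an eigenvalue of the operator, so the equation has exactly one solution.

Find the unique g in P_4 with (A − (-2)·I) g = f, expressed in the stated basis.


the result is g(x) = (9/8)x^2 - (39/8)x + 117/16

write g with unknown coordinates in the stated basis and equate coefficients in (A − (-2)·I) g = f
solving from the highest basis element down gives g = (9/8)x^2 - (39/8)x + 117/16
check: A g = (27/4)x - 117/8
so A g − (-2)·g = (9/4)x^2 - 3x = f ✓


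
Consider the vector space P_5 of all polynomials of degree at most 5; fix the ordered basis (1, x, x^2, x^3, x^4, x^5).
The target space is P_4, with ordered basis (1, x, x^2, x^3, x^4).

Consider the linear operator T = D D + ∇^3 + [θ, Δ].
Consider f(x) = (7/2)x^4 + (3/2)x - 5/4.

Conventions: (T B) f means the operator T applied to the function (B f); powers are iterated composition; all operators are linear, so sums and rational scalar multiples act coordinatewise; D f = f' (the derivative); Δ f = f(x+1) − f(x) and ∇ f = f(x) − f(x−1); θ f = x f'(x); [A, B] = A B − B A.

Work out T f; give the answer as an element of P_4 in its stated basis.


the image equals g(x) = -14x^3 + 42x - 283/2

D f = 14x^3 + 3/2
D D f = 42x^2
∇ f = 14x^3 - 21x^2 + 14x - 2
∇ ∇ f = 42x^2 - 84x + 49
∇ ∇ ∇ f = 84x - 126
Δ f = 14x^3 + 21x^2 + 14x + 5
θ Δ f = 42x^3 + 42x^2 + 14x
θ f = 14x^4 + (3/2)x
Δ θ f = 56x^3 + 84x^2 + 56x + 31/2
[θ, Δ] f = -14x^3 - 42x^2 - 42x - 31/2
(D D + ∇^3 + [θ, Δ]) f = -14x^3 + 42x - 283/2


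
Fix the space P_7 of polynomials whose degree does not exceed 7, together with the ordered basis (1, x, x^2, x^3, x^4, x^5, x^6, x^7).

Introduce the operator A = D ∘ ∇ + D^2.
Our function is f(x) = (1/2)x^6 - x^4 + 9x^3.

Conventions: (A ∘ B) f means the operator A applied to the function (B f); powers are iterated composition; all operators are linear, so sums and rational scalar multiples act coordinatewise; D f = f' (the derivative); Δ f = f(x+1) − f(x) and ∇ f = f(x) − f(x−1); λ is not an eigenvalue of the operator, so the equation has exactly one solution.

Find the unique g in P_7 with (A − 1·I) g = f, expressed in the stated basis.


write g with unknown coordinates in the stated basis and equate coefficients in (A − 1·I) g = f
solving from the highest basis element down gives g = -(1/2)x^6 - 29x^4 + 21x^3 - 726x^2 + 615x - 3086
check: A g = -30x^4 + 30x^3 - 726x^2 + 615x - 3086
so A g − 1·g = (1/2)x^6 - x^4 + 9x^3 = f ✓

the result is g(x) = -(1/2)x^6 - 29x^4 + 21x^3 - 726x^2 + 615x - 3086


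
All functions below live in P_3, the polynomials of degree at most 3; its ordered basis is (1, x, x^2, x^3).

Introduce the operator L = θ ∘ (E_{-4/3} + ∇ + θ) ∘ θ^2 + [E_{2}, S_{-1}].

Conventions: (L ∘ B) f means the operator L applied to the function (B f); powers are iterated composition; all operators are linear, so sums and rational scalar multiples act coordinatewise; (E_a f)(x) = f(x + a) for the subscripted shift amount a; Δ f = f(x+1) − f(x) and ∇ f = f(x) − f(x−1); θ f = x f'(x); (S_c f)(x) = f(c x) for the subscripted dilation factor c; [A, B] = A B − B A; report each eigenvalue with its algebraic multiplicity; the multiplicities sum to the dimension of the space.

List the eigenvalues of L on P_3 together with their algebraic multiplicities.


λ = 0 (multiplicity 1), λ = 2 (multiplicity 1), λ = 24 (multiplicity 1), λ = 108 (multiplicity 1)

image of 1: 0
image of x: 2x - 4
image of x^2: 24x^2 + (16/3)x
image of x^3: 108x^3 - 30x^2 + 21x - 16
the matrix is upper triangular; its diagonal is (0, 2, 24, 108)
for a triangular matrix the eigenvalues are the diagonal entries, with algebraic multiplicity their repetition count


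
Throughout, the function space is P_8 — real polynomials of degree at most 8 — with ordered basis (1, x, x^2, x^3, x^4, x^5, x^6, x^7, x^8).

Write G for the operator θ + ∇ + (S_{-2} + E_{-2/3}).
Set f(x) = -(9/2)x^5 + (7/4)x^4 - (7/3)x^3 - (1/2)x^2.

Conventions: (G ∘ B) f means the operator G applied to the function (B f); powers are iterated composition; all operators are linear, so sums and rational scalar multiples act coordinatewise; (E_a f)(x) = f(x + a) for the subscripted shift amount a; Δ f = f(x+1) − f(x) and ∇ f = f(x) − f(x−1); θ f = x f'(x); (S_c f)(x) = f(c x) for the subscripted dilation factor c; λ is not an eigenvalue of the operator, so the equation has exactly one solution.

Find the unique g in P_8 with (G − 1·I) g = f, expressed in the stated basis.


write g with unknown coordinates in the stated basis and equate coefficients in (G − 1·I) g = f
solving from the highest basis element down gives g = (1/6)x^5 + (53/720)x^4 + (271/900)x^3 - (28003/97200)x^2 - (168463/145800)x - 3521/48600
check: G g = -(13/3)x^5 + (1313/720)x^4 - (1829/900)x^3 - (76603/97200)x^2 - (168463/145800)x - 3521/48600
so G g − 1·g = -(9/2)x^5 + (7/4)x^4 - (7/3)x^3 - (1/2)x^2 = f ✓

g(x) = (1/6)x^5 + (53/720)x^4 + (271/900)x^3 - (28003/97200)x^2 - (168463/145800)x - 3521/48600


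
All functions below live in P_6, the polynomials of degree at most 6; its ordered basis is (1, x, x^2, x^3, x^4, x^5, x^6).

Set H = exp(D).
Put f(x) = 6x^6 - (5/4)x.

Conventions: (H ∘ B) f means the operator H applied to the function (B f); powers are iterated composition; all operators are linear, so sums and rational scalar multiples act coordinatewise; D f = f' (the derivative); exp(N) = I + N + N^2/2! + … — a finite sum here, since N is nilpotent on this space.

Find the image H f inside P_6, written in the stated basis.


the image equals g(x) = 6x^6 + 36x^5 + 90x^4 + 120x^3 + 90x^2 + (139/4)x + 19/4

order-1 term: 36x^5 - 5/4
order-2 term: 90x^4
order-3 term: 120x^3
order-4 term: 90x^2
order-5 term: 36x
order-6 term: 6
the series for exp(D) f terminates at order 6
exp(D) f = 6x^6 + 36x^5 + 90x^4 + 120x^3 + 90x^2 + (139/4)x + 19/4


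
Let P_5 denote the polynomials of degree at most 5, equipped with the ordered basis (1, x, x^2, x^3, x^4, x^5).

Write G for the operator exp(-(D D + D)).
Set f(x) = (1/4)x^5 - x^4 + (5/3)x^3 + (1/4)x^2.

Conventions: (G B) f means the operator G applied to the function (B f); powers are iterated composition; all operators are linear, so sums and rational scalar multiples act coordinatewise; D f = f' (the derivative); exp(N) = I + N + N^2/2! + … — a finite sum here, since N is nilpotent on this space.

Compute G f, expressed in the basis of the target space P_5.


order-1 term: -(5/4)x^4 - x^3 + 7x^2 - (21/2)x - 1/2
order-2 term: (5/2)x^3 + 9x^2 - 4x - 7/4
order-3 term: -(5/2)x^2 - 11x - 14/3
order-4 term: (5/4)x + 4
order-5 term: -1/4
the series for exp(-(D D + D)) f terminates at order 5
exp(-(D D + D)) f = (1/4)x^5 - (9/4)x^4 + (19/6)x^3 + (55/4)x^2 - (97/4)x - 19/6

the result is g(x) = (1/4)x^5 - (9/4)x^4 + (19/6)x^3 + (55/4)x^2 - (97/4)x - 19/6


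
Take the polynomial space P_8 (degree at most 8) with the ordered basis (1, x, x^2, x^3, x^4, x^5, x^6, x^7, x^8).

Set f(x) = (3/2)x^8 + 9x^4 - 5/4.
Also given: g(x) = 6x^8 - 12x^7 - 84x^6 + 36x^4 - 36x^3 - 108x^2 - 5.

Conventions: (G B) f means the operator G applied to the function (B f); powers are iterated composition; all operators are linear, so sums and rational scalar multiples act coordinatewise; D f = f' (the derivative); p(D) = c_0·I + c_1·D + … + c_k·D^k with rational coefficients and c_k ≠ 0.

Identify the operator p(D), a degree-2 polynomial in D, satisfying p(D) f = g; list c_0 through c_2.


D^0 f = (3/2)x^8 + 9x^4 - 5/4
D^1 f = 12x^7 + 36x^3
D^2 f = 84x^6 + 108x^2
matching coefficients of g against c_0 f + c_1 Df + … from the top degree down determines the c_i
solution: c_0 = 4, c_1 = -1, c_2 = -1

c_0 = 4, c_1 = -1, c_2 = -1


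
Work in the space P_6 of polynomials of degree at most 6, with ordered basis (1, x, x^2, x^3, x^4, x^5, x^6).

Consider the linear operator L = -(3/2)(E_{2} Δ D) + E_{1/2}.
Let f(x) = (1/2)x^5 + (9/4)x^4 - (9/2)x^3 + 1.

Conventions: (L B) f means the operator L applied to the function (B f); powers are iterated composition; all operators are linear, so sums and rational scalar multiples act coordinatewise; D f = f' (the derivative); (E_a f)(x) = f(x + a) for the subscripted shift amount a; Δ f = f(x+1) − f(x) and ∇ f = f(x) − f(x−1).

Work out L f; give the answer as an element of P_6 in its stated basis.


D f = (5/2)x^4 + 9x^3 - (27/2)x^2
Δ D f = 10x^3 + 42x^2 + 10x - 2
E_{2} Δ D f = 10x^3 + 102x^2 + 298x + 266
(-(3/2)(E_{2} Δ D)) f = -15x^3 - 153x^2 - 447x - 399
E_{1/2} f = (1/2)x^5 + (7/2)x^4 + (5/4)x^3 - (11/4)x^2 - (67/32)x + 19/32
(-(3/2)(E_{2} Δ D) + E_{1/2}) f = (1/2)x^5 + (7/2)x^4 - (55/4)x^3 - (623/4)x^2 - (14371/32)x - 12749/32

the result is g(x) = (1/2)x^5 + (7/2)x^4 - (55/4)x^3 - (623/4)x^2 - (14371/32)x - 12749/32


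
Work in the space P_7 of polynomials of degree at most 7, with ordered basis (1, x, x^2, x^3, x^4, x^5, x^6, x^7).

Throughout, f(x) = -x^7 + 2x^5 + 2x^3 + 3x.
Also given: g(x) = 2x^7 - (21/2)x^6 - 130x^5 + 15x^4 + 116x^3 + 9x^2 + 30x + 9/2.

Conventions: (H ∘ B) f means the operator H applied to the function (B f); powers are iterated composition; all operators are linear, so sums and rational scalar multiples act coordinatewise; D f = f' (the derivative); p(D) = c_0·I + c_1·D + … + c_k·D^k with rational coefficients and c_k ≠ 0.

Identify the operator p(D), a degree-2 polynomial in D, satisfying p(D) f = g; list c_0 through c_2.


D^0 f = -x^7 + 2x^5 + 2x^3 + 3x
D^1 f = -7x^6 + 10x^4 + 6x^2 + 3
D^2 f = -42x^5 + 40x^3 + 12x
matching coefficients of g against c_0 f + c_1 Df + … from the top degree down determines the c_i
solution: c_0 = -2, c_1 = 3/2, c_2 = 3

c_0 = -2, c_1 = 3/2, c_2 = 3


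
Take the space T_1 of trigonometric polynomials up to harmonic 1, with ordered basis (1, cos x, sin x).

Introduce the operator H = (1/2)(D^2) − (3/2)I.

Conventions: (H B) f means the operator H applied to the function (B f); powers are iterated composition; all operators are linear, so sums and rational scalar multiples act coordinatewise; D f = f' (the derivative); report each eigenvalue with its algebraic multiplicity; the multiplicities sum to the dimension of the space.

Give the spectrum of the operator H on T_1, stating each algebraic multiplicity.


image of 1: -3/2
image of cos x: -2cos x
image of sin x: -2sin x
the matrix is diagonal; its diagonal is (-3/2, -2, -2)
for a triangular matrix the eigenvalues are the diagonal entries, with algebraic multiplicity their repetition count

λ = -2 (multiplicity 2), λ = -3/2 (multiplicity 1)


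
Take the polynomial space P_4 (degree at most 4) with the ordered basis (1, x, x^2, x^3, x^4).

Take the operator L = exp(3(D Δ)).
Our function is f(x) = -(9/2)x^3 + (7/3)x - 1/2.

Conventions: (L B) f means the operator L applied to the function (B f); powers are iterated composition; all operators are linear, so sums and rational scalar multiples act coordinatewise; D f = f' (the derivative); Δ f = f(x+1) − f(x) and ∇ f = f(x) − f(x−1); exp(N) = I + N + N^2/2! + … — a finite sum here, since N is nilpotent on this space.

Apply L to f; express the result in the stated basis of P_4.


order-1 term: -81x - 81/2
the series for exp(3(D Δ)) f terminates at order 1
exp(3(D Δ)) f = -(9/2)x^3 - (236/3)x - 41

the image equals g(x) = -(9/2)x^3 - (236/3)x - 41


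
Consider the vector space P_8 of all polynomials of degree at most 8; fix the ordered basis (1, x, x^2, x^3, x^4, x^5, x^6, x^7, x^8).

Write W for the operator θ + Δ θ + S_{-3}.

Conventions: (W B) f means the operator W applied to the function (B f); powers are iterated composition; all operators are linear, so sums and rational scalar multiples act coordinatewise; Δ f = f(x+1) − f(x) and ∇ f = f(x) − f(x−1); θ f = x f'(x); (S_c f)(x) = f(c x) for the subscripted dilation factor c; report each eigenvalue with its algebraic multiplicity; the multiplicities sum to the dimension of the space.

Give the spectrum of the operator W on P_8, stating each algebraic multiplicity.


image of 1: 1
image of x: -2x + 1
image of x^2: 11x^2 + 4x + 2
image of x^3: -24x^3 + 9x^2 + 9x + 3
image of x^4: 85x^4 + 16x^3 + 24x^2 + 16x + 4
image of x^5: -238x^5 + 25x^4 + 50x^3 + 50x^2 + 25x + 5
image of x^6: 735x^6 + 36x^5 + 90x^4 + 120x^3 + 90x^2 + 36x + 6
image of x^7: -2180x^7 + 49x^6 + 147x^5 + 245x^4 + 245x^3 + 147x^2 + 49x + 7
image of x^8: 6569x^8 + 64x^7 + 224x^6 + 448x^5 + 560x^4 + 448x^3 + 224x^2 + 64x + 8
the matrix is upper triangular; its diagonal is (1, -2, 11, -24, 85, -238, 735, -2180, 6569)
for a triangular matrix the eigenvalues are the diagonal entries, with algebraic multiplicity their repetition count

λ = -2180 (multiplicity 1), λ = -238 (multiplicity 1), λ = -24 (multiplicity 1), λ = -2 (multiplicity 1), λ = 1 (multiplicity 1), λ = 11 (multiplicity 1), λ = 85 (multiplicity 1), λ = 735 (multiplicity 1), λ = 6569 (multiplicity 1)


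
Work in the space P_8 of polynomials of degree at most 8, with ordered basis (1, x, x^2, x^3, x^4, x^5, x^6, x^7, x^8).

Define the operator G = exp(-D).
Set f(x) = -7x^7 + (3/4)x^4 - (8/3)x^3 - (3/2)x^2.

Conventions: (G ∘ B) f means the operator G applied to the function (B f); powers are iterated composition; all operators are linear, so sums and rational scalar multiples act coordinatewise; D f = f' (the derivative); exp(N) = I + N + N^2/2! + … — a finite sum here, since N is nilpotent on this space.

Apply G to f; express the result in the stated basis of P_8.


order-1 term: 49x^6 - 3x^3 + 8x^2 + 3x
order-2 term: -147x^5 + (9/2)x^2 - 8x - 3/2
order-3 term: 245x^4 - 3x + 8/3
order-4 term: -245x^3 + 3/4
order-5 term: 147x^2
order-6 term: -49x
order-7 term: 7
the series for exp(-D) f terminates at order 7
exp(-D) f = -7x^7 + 49x^6 - 147x^5 + (983/4)x^4 - (752/3)x^3 + 158x^2 - 57x + 107/12

the result is g(x) = -7x^7 + 49x^6 - 147x^5 + (983/4)x^4 - (752/3)x^3 + 158x^2 - 57x + 107/12


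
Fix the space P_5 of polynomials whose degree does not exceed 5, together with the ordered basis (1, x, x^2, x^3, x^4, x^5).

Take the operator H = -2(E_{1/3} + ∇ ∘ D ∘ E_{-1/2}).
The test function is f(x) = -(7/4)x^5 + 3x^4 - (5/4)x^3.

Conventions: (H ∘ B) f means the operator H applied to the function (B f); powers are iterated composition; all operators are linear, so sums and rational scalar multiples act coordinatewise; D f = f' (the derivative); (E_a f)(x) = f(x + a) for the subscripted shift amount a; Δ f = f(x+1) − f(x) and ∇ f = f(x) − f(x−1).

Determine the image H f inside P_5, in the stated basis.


E_{1/3} f = -(7/4)x^5 + (1/12)x^4 + (29/36)x^3 + (11/108)x^2 - (13/162)x - 4/243
E_{-1/2} f = -(7/4)x^5 + (59/8)x^4 - (93/8)x^3 + (137/16)x^2 - (191/64)x + 51/128
D E_{-1/2} f = -(35/4)x^4 + (59/2)x^3 - (279/8)x^2 + (137/8)x - 191/64
∇ D E_{-1/2} f = -35x^3 + 141x^2 - (773/4)x + 361/4
(E_{1/3} + ∇ ∘ D ∘ E_{-1/2}) f = -(7/4)x^5 + (1/12)x^4 - (1231/36)x^3 + (15239/108)x^2 - (62639/324)x + 87707/972
(-2(E_{1/3} + ∇ ∘ D ∘ E_{-1/2})) f = (7/2)x^5 - (1/6)x^4 + (1231/18)x^3 - (15239/54)x^2 + (62639/162)x - 87707/486

g(x) = (7/2)x^5 - (1/6)x^4 + (1231/18)x^3 - (15239/54)x^2 + (62639/162)x - 87707/486


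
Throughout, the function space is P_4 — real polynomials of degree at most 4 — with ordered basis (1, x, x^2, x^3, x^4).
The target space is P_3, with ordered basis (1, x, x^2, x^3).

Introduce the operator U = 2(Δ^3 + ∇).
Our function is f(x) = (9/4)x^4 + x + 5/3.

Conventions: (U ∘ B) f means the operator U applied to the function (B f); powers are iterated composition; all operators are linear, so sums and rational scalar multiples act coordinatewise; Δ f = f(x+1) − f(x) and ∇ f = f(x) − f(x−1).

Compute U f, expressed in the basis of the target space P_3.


Δ f = 9x^3 + (27/2)x^2 + 9x + 13/4
Δ Δ f = 27x^2 + 54x + 63/2
Δ Δ Δ f = 54x + 81
∇ f = 9x^3 - (27/2)x^2 + 9x - 5/4
(Δ^3 + ∇) f = 9x^3 - (27/2)x^2 + 63x + 319/4
(2(Δ^3 + ∇)) f = 18x^3 - 27x^2 + 126x + 319/2

g(x) = 18x^3 - 27x^2 + 126x + 319/2


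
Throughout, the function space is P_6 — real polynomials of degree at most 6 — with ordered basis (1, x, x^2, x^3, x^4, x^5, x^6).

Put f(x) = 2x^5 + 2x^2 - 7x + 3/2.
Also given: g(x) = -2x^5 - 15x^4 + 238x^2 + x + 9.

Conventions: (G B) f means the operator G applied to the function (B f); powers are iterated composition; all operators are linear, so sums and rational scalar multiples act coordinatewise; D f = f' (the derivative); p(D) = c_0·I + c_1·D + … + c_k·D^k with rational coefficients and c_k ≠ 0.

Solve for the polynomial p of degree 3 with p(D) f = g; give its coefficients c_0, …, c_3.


c_0 = -1, c_1 = -3/2, c_2 = 0, c_3 = 2

D^0 f = 2x^5 + 2x^2 - 7x + 3/2
D^1 f = 10x^4 + 4x - 7
D^2 f = 40x^3 + 4
D^3 f = 120x^2
matching coefficients of g against c_0 f + c_1 Df + … from the top degree down determines the c_i
solution: c_0 = -1, c_1 = -3/2, c_2 = 0, c_3 = 2


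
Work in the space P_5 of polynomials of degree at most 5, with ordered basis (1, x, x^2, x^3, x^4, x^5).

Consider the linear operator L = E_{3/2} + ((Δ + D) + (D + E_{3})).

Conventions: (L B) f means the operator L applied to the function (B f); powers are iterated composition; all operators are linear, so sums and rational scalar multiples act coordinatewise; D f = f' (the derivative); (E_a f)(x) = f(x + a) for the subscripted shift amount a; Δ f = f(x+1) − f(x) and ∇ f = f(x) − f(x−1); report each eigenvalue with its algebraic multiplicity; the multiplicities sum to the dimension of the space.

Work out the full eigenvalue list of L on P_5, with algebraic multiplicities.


image of 1: 2
image of x: 2x + 15/2
image of x^2: 2x^2 + 15x + 49/4
image of x^3: 2x^3 + (45/2)x^2 + (147/4)x + 251/8
image of x^4: 2x^4 + 30x^3 + (147/2)x^2 + (251/2)x + 1393/16
image of x^5: 2x^5 + (75/2)x^4 + (245/2)x^3 + (1255/4)x^2 + (6965/16)x + 8051/32
the matrix is upper triangular; its diagonal is (2, 2, 2, 2, 2, 2)
for a triangular matrix the eigenvalues are the diagonal entries, with algebraic multiplicity their repetition count

λ = 2 (multiplicity 6)


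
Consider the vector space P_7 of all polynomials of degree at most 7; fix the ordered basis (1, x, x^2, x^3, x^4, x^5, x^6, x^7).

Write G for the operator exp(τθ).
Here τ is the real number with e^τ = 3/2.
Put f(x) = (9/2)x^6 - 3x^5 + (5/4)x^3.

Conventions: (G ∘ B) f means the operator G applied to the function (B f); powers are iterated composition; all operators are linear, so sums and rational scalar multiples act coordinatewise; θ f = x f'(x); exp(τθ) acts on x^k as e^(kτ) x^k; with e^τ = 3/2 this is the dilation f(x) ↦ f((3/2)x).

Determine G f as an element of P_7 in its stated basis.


exp(τθ) x^k = e^(kτ) x^k; with e^τ = 3/2 this sends x^k to (3/2)^k x^k
x^3 ↦ 27/8 x^3
x^5 ↦ 243/32 x^5
x^6 ↦ 729/64 x^6
applying this coordinatewise to f: exp(τθ) f = (6561/128)x^6 - (729/32)x^5 + (135/32)x^3

g(x) = (6561/128)x^6 - (729/32)x^5 + (135/32)x^3
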